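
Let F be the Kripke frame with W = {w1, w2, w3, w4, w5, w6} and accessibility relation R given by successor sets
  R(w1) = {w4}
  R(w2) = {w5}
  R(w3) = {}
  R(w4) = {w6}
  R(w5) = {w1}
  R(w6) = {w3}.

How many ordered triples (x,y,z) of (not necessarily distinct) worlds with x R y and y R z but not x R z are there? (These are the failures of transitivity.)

4

Enumerating: (w1,w4,w6), (w2,w5,w1), (w4,w6,w3), (w5,w1,w4).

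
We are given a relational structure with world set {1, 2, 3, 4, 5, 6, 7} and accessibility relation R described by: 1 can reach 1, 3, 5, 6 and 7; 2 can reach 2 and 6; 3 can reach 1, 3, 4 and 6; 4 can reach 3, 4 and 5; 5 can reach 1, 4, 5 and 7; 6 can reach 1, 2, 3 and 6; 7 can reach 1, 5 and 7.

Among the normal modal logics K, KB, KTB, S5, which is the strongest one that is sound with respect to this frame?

KTB

Symmetric (axiom B): yes — every pair in R has its reverse in R.
Reflexive (axiom T): yes — every world is R-related to itself.
Euclidean (axiom 5): no — 1 R 3 and 1 R 5, but not 3 R 5.
So F validates K, KB, KTB; S5 would additionally require R to be Euclidean. The strongest is KTB.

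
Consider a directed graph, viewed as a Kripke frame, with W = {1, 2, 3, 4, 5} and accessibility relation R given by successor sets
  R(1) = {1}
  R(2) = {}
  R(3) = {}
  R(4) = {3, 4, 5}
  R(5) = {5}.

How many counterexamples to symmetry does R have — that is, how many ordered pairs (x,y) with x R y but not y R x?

Enumerating: (4,3), (4,5).

2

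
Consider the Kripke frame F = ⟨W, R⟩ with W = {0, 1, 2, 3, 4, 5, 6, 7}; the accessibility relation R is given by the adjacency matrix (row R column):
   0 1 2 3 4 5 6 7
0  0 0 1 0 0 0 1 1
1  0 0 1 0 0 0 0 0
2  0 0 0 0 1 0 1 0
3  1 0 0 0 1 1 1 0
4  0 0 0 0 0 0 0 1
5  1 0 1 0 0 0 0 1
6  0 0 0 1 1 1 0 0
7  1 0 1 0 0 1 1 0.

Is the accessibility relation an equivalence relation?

Reflexive: no — 0 is not related to itself.
Symmetric: no — 0 R 2 but not 2 R 0.
Transitive: no — 0 R 2 and 2 R 4, but not 0 R 4.
So R is not an equivalence relation.

No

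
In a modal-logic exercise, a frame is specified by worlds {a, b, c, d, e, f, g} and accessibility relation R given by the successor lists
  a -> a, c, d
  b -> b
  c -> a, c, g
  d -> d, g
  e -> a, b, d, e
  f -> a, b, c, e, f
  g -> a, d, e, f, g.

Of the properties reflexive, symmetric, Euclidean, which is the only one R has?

reflexive

Reflexive: yes — every world is R-related to itself.
Symmetric: no — a R d but not d R a.
Euclidean: no — a R c and a R d, but not c R d.
Only reflexive holds.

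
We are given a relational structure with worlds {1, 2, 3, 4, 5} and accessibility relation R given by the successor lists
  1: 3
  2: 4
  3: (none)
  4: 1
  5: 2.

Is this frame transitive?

Transitive: no — 2 R 4 and 4 R 1, but not 2 R 1.

No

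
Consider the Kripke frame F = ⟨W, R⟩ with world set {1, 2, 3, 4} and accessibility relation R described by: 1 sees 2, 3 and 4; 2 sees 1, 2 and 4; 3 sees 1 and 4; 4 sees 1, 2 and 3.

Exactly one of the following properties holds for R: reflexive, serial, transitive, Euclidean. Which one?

Reflexive: no — 1 is not related to itself.
Serial: yes — every world has a successor (e.g. 1 R 2).
Transitive: no — 2 R 1 and 1 R 3, but not 2 R 3.
Euclidean: no — 1 R 2 and 1 R 3, but not 2 R 3.
Only serial holds.

serial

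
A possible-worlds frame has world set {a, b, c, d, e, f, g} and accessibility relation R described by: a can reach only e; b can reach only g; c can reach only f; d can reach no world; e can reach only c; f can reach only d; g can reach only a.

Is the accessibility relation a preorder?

Reflexive: no — a is not related to itself.
Transitive: no — a R e and e R c, but not a R c.
So R is not a preorder.

No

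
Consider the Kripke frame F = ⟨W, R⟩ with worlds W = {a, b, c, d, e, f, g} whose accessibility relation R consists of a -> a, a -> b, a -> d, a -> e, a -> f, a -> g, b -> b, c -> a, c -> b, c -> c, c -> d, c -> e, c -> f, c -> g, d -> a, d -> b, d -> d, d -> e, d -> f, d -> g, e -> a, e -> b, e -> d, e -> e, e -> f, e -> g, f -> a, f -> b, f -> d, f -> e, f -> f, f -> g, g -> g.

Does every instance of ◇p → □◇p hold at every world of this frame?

By correspondence theory, 5 is valid on a frame iff R is Euclidean.
Euclidean: no — a R b and a R d, but not b R d.

No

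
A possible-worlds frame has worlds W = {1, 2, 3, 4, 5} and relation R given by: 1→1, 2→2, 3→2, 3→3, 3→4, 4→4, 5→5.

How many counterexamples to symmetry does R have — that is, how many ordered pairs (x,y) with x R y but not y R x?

Enumerating: (3,2), (3,4).

2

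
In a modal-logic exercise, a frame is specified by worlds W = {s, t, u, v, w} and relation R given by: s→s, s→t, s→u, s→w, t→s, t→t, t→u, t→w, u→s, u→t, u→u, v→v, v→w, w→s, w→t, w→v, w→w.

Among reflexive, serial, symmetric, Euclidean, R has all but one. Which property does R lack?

Reflexive: yes — every world is R-related to itself.
Serial: yes — every world has a successor (e.g. s R s).
Symmetric: yes — every pair in R has its reverse in R.
Euclidean: no — s R u and s R w, but not u R w.
Only Euclidean fails.

Euclidean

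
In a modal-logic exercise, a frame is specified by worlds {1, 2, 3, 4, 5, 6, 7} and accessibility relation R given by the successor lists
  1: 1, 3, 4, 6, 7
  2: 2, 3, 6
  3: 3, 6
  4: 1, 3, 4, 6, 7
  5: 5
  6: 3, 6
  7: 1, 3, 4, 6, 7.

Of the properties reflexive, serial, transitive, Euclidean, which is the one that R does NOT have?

Reflexive: yes — every world is R-related to itself.
Serial: yes — every world has a successor (e.g. 1 R 1).
Transitive: yes — every two-step R-path is closed by a direct edge.
Euclidean: no — 1 R 3 and 1 R 4, but not 3 R 4.
Only Euclidean fails.

Euclidean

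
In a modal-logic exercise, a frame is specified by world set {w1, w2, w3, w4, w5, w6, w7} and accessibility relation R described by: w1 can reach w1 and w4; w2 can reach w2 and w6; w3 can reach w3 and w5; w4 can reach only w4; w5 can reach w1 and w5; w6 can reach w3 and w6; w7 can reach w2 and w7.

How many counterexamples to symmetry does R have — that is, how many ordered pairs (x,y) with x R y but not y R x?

6

Enumerating: (w1,w4), (w2,w6), (w3,w5), (w5,w1), (w6,w3), (w7,w2).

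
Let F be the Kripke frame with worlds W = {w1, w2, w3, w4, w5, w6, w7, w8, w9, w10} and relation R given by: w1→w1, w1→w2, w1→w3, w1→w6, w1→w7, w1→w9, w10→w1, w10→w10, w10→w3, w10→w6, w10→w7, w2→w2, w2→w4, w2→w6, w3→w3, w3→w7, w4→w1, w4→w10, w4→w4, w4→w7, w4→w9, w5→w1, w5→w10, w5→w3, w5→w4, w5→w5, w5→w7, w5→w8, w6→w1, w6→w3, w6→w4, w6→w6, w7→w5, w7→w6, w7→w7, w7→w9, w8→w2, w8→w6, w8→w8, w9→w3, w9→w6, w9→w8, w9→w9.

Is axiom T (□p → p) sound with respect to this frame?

Yes

By correspondence theory, T is valid on a frame iff R is reflexive.
Reflexive: yes — every world is R-related to itself.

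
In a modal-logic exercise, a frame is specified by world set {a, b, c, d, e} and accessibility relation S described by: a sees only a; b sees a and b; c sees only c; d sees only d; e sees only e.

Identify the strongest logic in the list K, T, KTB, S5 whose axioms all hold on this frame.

Reflexive (axiom T): yes — every world is S-related to itself.
Symmetric (axiom B): no — b S a but not a S b.
Euclidean (axiom 5): no — b S a and b S b, but not a S b.
So F validates K, T; KTB would additionally require S to be symmetric. The strongest is T.

T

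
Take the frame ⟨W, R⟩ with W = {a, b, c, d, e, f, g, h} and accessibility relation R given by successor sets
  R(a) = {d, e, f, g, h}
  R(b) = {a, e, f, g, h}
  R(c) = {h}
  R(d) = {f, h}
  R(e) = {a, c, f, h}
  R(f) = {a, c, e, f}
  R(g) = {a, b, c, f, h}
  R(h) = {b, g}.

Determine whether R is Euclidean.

Euclidean: no — a R d and a R e, but not d R e.

No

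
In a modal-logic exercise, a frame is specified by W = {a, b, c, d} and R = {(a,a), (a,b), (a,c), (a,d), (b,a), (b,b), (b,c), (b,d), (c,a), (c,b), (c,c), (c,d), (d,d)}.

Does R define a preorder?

Reflexive: yes — every world is R-related to itself.
Transitive: yes — every two-step R-path is closed by a direct edge.
So R is a preorder.

Yes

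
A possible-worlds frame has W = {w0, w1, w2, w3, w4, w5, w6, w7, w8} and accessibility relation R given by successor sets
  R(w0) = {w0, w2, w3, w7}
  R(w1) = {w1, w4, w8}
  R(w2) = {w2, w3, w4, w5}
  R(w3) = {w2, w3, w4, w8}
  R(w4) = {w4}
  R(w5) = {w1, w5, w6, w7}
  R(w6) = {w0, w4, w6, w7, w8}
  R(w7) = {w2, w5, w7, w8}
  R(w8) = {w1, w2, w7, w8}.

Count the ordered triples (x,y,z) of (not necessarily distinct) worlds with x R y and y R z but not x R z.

Enumerating: (w0,w2,w4), (w0,w2,w5), (w0,w3,w4), (w0,w3,w8), (w0,w7,w5), (w0,w7,w8), (w1,w8,w2), (w1,w8,w7), (w2,w3,w8), (w2,w5,w1), (w2,w5,w6), (w2,w5,w7), … and 26 more.
Total: 38.

38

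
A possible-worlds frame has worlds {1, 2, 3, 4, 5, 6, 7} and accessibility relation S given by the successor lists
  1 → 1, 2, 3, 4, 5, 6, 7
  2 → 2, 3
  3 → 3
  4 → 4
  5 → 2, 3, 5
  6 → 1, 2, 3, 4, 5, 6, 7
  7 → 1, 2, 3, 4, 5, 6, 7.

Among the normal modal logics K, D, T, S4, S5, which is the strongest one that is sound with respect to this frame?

S4

Serial (axiom D): yes — every world has a successor (e.g. 1 S 1).
Reflexive (axiom T): yes — every world is S-related to itself.
Transitive (axiom 4): yes — every two-step S-path is closed by a direct edge.
Euclidean (axiom 5): no — 1 S 2 and 1 S 4, but not 2 S 4.
So F validates K, D, T, S4; S5 would additionally require S to be Euclidean. The strongest is S4.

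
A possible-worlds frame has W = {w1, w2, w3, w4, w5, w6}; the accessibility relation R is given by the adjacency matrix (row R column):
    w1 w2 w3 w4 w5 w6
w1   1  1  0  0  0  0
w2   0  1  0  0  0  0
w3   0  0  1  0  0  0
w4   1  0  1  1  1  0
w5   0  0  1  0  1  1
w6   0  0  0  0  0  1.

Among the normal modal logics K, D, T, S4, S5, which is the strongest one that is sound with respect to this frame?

Serial (axiom D): yes — every world has a successor (e.g. w1 R w1).
Reflexive (axiom T): yes — every world is R-related to itself.
Transitive (axiom 4): no — w4 R w1 and w1 R w2, but not w4 R w2.
Euclidean (axiom 5): no — w4 R w1 and w4 R w3, but not w1 R w3.
So F validates K, D, T; S4 would additionally require R to be transitive. The strongest is T.

T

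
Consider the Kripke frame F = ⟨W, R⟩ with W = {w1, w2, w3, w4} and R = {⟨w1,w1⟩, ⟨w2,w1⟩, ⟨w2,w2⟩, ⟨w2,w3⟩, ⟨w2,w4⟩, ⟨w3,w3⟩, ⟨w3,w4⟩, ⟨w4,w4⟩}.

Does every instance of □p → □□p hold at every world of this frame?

Axiom 4 corresponds to the accessibility relation being transitive.
Transitive: yes — every two-step R-path is closed by a direct edge.

Yes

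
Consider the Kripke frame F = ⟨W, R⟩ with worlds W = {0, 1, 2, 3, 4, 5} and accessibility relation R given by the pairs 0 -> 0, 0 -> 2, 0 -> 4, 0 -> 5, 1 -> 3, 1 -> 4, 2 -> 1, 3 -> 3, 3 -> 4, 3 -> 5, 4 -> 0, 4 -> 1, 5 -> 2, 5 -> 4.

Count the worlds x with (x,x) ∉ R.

4

Enumerating: 1, 2, 4, 5.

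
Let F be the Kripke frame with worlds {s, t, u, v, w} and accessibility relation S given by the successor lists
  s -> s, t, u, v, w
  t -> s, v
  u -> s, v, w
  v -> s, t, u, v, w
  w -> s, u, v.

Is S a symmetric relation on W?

Yes

Symmetric: yes — every pair in S has its reverse in S.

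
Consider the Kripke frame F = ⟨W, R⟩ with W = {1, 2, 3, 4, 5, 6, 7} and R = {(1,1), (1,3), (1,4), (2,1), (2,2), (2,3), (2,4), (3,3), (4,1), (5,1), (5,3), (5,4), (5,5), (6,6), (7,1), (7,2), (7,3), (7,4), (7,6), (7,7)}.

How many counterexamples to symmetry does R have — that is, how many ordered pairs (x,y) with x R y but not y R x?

12

Enumerating: (1,3), (2,1), (2,3), (2,4), (5,1), (5,3), (5,4), (7,1), (7,2), (7,3), (7,4), (7,6).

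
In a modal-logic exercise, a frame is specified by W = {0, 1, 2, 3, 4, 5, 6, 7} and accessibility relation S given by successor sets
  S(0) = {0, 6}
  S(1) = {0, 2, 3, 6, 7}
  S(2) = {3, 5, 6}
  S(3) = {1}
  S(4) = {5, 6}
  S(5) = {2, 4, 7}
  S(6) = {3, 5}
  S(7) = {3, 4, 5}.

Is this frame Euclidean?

No

Euclidean: no — 1 S 0 and 1 S 2, but not 0 S 2.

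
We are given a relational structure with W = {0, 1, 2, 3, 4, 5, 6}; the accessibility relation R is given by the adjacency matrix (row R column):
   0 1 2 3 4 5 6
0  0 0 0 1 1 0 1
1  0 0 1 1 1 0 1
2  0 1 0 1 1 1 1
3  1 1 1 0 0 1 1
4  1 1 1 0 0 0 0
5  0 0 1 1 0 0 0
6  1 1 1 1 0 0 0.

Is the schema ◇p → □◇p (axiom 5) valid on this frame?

Axiom 5 corresponds to the accessibility relation being Euclidean.
Euclidean: no — 0 R 3 and 0 R 4, but not 3 R 4.

No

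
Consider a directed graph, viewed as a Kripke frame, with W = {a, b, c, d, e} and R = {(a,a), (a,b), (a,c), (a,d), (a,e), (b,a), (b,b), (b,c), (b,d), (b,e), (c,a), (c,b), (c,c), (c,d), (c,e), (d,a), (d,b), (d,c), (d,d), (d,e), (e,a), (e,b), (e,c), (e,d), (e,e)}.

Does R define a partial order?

Reflexive: yes — every world is R-related to itself.
Transitive: yes — every two-step R-path is closed by a direct edge.
Antisymmetric: no — a R b and b R a with a ≠ b.
So R is not a partial order.

No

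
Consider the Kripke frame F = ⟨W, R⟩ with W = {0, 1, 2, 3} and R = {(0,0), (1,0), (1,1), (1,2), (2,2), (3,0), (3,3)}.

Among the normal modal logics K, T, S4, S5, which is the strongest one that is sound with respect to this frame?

S4

Reflexive (axiom T): yes — every world is R-related to itself.
Transitive (axiom 4): yes — every two-step R-path is closed by a direct edge.
Euclidean (axiom 5): no — 1 R 0 and 1 R 2, but not 0 R 2.
So F validates K, T, S4; S5 would additionally require R to be Euclidean. The strongest is S4.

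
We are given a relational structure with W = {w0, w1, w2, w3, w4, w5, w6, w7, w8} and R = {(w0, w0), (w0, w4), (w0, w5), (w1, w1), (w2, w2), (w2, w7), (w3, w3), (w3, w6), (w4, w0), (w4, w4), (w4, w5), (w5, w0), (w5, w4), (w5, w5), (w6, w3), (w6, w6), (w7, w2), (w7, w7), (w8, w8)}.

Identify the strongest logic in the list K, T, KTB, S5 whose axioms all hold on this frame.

S5

Reflexive (axiom T): yes — every world is R-related to itself.
Symmetric (axiom B): yes — every pair in R has its reverse in R.
Euclidean (axiom 5): yes — any two successors of a common world are R-related.
So F validates K, T, KTB, S5. The strongest is S5.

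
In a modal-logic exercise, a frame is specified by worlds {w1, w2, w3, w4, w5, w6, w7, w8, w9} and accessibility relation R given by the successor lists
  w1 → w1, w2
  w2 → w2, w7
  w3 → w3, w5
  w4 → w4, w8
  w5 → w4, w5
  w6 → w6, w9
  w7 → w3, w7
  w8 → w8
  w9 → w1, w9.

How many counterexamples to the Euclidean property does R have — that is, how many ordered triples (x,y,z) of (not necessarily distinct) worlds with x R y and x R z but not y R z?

8

Enumerating: (w1,w2,w1), (w2,w7,w2), (w3,w5,w3), (w4,w8,w4), (w5,w4,w5), (w6,w9,w6), (w7,w3,w7), (w9,w1,w9).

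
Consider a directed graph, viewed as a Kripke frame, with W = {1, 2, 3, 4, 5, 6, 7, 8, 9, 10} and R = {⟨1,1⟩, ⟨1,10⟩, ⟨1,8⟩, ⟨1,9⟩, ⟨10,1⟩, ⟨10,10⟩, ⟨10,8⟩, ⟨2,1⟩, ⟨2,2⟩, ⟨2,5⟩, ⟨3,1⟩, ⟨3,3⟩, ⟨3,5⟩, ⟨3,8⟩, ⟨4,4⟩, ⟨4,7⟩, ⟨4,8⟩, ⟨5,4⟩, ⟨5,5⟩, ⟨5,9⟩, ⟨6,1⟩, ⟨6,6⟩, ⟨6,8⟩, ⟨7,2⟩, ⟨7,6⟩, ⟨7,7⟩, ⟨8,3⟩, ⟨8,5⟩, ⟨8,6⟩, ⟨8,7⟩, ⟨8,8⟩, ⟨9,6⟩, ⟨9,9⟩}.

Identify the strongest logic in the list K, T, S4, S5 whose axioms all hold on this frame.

Reflexive (axiom T): yes — every world is R-related to itself.
Transitive (axiom 4): no — 1 R 8 and 8 R 3, but not 1 R 3.
Euclidean (axiom 5): no — 1 R 10 and 1 R 9, but not 10 R 9.
So F validates K, T; S4 would additionally require R to be transitive. The strongest is T.

T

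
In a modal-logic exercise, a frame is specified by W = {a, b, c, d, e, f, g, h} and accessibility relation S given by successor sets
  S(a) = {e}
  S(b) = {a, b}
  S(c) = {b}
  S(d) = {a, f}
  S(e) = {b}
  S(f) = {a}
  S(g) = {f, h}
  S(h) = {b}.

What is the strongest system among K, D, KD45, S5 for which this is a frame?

D

Serial (axiom D): yes — every world has a successor (e.g. a S e).
Euclidean (axiom 5): no — d S a and d S f, but not a S f.
Transitive (axiom 4): no — a S e and e S b, but not a S b.
Reflexive (axiom T): no — a is not related to itself.
So F validates K, D; KD45 would additionally require S to be Euclidean and transitive. The strongest is D.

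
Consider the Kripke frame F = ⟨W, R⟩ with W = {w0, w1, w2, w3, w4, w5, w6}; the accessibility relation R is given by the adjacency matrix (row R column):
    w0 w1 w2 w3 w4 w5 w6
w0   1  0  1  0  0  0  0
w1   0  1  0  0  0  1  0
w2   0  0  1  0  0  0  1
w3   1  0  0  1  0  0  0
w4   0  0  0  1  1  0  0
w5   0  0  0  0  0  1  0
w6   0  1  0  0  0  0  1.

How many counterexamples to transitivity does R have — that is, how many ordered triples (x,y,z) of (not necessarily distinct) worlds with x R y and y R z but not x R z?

5

Enumerating: (w0,w2,w6), (w2,w6,w1), (w3,w0,w2), (w4,w3,w0), (w6,w1,w5).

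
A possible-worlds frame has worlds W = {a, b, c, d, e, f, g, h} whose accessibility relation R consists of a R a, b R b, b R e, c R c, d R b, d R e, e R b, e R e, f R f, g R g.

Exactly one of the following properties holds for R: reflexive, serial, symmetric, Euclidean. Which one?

Reflexive: no — d is not related to itself.
Serial: no — h has no R-successor.
Symmetric: no — d R b but not b R d.
Euclidean: yes — any two successors of a common world are R-related.
Only Euclidean holds.

Euclidean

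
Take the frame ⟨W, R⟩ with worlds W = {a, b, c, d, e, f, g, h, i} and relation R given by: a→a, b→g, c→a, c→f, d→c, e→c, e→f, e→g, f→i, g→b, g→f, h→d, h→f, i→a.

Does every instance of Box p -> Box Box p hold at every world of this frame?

No

Axiom 4 corresponds to the accessibility relation being transitive.
Transitive: no — b R g and g R f, but not b R f.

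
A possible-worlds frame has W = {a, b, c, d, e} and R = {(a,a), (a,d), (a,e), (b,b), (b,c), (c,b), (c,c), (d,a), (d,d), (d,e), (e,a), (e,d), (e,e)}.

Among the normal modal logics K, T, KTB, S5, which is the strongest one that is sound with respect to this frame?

S5

Reflexive (axiom T): yes — every world is R-related to itself.
Symmetric (axiom B): yes — every pair in R has its reverse in R.
Euclidean (axiom 5): yes — any two successors of a common world are R-related.
So F validates K, T, KTB, S5. The strongest is S5.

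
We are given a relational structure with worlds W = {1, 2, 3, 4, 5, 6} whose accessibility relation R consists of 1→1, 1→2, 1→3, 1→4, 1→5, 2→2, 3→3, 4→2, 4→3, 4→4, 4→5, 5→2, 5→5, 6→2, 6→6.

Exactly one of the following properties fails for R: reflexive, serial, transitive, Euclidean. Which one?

Euclidean

Reflexive: yes — every world is R-related to itself.
Serial: yes — every world has a successor (e.g. 1 R 1).
Transitive: yes — every two-step R-path is closed by a direct edge.
Euclidean: no — 1 R 2 and 1 R 3, but not 2 R 3.
Only Euclidean fails.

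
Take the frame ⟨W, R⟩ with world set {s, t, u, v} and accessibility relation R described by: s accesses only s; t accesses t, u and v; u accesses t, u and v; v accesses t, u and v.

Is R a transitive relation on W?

Transitive: yes — every two-step R-path is closed by a direct edge.

Yes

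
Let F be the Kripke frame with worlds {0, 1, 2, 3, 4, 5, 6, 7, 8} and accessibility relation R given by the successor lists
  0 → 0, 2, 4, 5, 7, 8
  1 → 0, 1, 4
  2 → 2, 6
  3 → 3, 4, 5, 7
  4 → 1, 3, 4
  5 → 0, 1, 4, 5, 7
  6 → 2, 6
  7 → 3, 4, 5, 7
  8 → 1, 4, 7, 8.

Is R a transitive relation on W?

No

Transitive: no — 0 R 2 and 2 R 6, but not 0 R 6.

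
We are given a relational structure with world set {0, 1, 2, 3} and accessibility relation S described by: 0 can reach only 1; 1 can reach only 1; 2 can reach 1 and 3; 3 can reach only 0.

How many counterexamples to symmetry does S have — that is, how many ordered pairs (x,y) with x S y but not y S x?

Enumerating: (0,1), (2,1), (2,3), (3,0).

4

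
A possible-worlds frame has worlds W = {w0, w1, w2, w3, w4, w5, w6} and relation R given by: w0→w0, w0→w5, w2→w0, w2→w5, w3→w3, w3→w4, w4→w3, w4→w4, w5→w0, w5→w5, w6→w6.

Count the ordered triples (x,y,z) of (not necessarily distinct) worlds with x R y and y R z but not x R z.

0

R is transitive; there are no such tuples.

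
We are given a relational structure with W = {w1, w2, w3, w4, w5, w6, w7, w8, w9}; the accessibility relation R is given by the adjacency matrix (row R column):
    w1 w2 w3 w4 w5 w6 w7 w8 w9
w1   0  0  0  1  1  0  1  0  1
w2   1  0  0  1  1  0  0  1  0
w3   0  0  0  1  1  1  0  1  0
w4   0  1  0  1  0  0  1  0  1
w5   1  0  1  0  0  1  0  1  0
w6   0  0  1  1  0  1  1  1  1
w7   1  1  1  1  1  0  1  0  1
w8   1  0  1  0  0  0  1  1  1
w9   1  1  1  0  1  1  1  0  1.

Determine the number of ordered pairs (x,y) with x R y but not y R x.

20

Enumerating: (w1,w4), (w2,w1), (w2,w5), (w2,w8), (w3,w4), (w4,w9), (w5,w6), (w5,w8), (w6,w4), (w6,w7), (w6,w8), (w7,w2), … and 8 more.
Total: 20.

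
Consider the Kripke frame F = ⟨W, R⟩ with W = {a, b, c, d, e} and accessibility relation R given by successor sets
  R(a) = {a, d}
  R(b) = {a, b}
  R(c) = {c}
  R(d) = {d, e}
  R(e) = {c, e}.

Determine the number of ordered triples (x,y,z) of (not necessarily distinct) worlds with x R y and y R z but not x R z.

3

Enumerating: (a,d,e), (b,a,d), (d,e,c).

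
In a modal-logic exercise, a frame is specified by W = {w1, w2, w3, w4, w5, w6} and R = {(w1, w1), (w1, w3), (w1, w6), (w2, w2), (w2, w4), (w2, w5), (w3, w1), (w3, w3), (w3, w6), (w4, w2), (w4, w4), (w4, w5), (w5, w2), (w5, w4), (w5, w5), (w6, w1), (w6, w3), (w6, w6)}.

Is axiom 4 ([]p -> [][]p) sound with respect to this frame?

By correspondence theory, 4 is valid on a frame iff R is transitive.
Transitive: yes — every two-step R-path is closed by a direct edge.

Yes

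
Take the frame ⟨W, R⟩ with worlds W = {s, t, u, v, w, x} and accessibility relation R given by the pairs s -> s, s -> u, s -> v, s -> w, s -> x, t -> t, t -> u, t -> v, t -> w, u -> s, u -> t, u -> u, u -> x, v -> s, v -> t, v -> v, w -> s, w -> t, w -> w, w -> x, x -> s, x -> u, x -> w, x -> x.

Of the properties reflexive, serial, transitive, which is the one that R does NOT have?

transitive

Reflexive: yes — every world is R-related to itself.
Serial: yes — every world has a successor (e.g. s R s).
Transitive: no — s R u and u R t, but not s R t.
Only transitive fails.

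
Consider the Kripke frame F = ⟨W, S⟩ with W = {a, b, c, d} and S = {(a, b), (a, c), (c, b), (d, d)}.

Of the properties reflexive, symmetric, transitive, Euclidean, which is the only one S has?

Reflexive: no — a is not related to itself.
Symmetric: no — a S b but not b S a.
Transitive: yes — every two-step S-path is closed by a direct edge.
Euclidean: no — a S b and a S c, but not b S c.
Only transitive holds.

transitive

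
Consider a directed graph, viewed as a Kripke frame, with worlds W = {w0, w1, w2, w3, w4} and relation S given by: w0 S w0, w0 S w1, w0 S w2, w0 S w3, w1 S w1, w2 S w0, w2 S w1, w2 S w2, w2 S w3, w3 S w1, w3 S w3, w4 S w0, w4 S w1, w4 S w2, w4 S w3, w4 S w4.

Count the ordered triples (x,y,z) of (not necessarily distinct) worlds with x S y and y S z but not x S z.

0

S is transitive; there are no such tuples.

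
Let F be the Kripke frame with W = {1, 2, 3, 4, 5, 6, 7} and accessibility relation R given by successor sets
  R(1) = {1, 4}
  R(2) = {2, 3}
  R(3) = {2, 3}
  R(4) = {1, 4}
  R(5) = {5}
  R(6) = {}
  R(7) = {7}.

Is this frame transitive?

Yes

Transitive: yes — every two-step R-path is closed by a direct edge.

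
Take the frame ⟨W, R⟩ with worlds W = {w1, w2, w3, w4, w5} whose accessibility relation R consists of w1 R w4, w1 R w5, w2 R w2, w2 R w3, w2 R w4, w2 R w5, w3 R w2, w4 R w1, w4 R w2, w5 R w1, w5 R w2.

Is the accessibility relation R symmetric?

Symmetric: yes — every pair in R has its reverse in R.

Yes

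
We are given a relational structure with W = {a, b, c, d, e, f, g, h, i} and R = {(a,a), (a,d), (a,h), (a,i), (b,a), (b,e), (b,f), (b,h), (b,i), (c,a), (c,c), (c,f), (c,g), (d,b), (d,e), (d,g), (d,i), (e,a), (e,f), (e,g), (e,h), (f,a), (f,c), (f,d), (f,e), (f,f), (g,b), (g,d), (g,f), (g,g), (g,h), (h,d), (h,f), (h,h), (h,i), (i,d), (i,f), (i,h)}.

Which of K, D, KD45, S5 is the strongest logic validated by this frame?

D

Serial (axiom D): yes — every world has a successor (e.g. a R a).
Euclidean (axiom 5): no — a R d and a R h, but not d R h.
Transitive (axiom 4): no — a R d and d R b, but not a R b.
Reflexive (axiom T): no — b is not related to itself.
So F validates K, D; KD45 would additionally require R to be Euclidean and transitive. The strongest is D.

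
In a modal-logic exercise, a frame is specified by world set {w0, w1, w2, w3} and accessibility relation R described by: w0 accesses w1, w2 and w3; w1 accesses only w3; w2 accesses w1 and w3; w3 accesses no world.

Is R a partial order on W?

No

Reflexive: no — w0 is not related to itself.
Transitive: yes — every two-step R-path is closed by a direct edge.
Antisymmetric: yes — no distinct pair is related both ways.
So R is not a partial order.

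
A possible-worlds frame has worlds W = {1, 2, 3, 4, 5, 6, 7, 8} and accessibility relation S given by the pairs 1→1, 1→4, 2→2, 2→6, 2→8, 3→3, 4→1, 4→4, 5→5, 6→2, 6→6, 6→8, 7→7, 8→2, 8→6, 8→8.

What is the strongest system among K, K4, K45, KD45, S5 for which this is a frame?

Transitive (axiom 4): yes — every two-step S-path is closed by a direct edge.
Euclidean (axiom 5): yes — any two successors of a common world are S-related.
Serial (axiom D): yes — every world has a successor (e.g. 1 S 1).
Reflexive (axiom T): yes — every world is S-related to itself.
So F validates K, K4, K45, KD45, S5. The strongest is S5.

S5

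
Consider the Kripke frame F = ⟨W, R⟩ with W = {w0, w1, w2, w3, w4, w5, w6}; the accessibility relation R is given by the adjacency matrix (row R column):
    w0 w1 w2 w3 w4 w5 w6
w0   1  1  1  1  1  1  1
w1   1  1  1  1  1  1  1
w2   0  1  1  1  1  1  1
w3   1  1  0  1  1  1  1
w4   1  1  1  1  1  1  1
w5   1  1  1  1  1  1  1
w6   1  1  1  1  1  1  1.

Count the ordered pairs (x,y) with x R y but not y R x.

2

Enumerating: (w0,w2), (w2,w3).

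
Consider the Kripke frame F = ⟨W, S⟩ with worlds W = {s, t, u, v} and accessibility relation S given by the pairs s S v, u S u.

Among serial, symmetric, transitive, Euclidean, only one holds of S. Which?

transitive

Serial: no — t has no S-successor.
Symmetric: no — s S v but not v S s.
Transitive: yes — every two-step S-path is closed by a direct edge.
Euclidean: no — s S v and s S v, but not v S v.
Only transitive holds.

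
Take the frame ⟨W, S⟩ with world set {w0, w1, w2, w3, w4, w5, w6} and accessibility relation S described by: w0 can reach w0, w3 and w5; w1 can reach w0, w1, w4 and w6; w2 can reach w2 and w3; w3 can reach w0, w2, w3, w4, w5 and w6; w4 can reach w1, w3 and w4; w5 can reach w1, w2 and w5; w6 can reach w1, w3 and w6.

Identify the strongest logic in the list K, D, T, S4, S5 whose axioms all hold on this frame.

T

Serial (axiom D): yes — every world has a successor (e.g. w0 S w0).
Reflexive (axiom T): yes — every world is S-related to itself.
Transitive (axiom 4): no — w0 S w3 and w3 S w2, but not w0 S w2.
Euclidean (axiom 5): no — w0 S w5 and w0 S w3, but not w5 S w3.
So F validates K, D, T; S4 would additionally require S to be transitive. The strongest is T.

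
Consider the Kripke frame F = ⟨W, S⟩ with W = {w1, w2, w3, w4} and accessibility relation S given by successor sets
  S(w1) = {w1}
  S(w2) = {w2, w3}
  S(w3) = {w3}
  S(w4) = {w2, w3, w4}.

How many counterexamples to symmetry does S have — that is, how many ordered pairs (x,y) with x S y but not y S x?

Enumerating: (w2,w3), (w4,w2), (w4,w3).

3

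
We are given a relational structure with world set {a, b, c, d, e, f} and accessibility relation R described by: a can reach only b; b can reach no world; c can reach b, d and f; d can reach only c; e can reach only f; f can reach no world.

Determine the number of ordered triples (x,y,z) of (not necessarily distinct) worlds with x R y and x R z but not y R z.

12

Enumerating: (a,b,b), (c,b,b), (c,b,d), (c,b,f), (c,d,b), (c,d,d), (c,d,f), (c,f,b), (c,f,d), (c,f,f), (d,c,c), (e,f,f).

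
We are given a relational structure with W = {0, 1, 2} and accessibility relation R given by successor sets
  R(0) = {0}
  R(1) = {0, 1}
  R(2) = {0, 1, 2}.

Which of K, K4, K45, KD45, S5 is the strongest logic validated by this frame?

K4

Transitive (axiom 4): yes — every two-step R-path is closed by a direct edge.
Euclidean (axiom 5): no — 2 R 0 and 2 R 1, but not 0 R 1.
Serial (axiom D): yes — every world has a successor (e.g. 0 R 0).
Reflexive (axiom T): yes — every world is R-related to itself.
So F validates K, K4; K45 would additionally require R to be Euclidean. The strongest is K4.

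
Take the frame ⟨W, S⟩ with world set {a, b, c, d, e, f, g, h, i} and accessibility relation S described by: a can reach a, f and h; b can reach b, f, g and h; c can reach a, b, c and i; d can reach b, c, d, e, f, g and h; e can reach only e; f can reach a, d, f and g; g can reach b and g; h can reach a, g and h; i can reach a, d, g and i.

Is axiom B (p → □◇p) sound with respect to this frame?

By correspondence theory, B is valid on a frame iff S is symmetric.
Symmetric: no — b S f but not f S b.

No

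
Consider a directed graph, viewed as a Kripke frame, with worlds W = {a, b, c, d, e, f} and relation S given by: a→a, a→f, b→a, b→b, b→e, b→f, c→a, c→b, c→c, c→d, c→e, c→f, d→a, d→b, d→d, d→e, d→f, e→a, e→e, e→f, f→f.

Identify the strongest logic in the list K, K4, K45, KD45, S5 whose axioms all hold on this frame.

Transitive (axiom 4): yes — every two-step S-path is closed by a direct edge.
Euclidean (axiom 5): no — b S a and b S e, but not a S e.
Serial (axiom D): yes — every world has a successor (e.g. a S a).
Reflexive (axiom T): yes — every world is S-related to itself.
So F validates K, K4; K45 would additionally require S to be Euclidean. The strongest is K4.

K4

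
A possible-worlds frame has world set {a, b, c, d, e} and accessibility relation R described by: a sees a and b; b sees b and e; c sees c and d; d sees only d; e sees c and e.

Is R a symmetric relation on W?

No

Symmetric: no — a R b but not b R a.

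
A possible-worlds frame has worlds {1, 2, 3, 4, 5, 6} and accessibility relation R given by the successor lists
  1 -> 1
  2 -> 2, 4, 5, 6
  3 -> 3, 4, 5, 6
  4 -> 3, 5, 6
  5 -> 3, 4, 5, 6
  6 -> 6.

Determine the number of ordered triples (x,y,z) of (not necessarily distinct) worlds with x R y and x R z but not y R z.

16

Enumerating: (2,4,2), (2,4,4), (2,5,2), (2,6,2), (2,6,4), (2,6,5), (3,4,4), (3,6,3), (3,6,4), (3,6,5), (4,6,3), (4,6,5), (5,4,4), (5,6,3), (5,6,4), (5,6,5).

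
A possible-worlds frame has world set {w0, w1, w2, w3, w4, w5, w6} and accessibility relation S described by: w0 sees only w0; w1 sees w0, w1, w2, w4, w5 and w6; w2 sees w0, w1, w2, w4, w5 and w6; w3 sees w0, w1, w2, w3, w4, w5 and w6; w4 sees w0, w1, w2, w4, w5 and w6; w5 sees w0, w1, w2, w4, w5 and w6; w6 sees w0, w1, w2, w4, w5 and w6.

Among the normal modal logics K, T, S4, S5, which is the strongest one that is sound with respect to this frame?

Reflexive (axiom T): yes — every world is S-related to itself.
Transitive (axiom 4): yes — every two-step S-path is closed by a direct edge.
Euclidean (axiom 5): no — w1 S w0 and w1 S w2, but not w0 S w2.
So F validates K, T, S4; S5 would additionally require S to be Euclidean. The strongest is S4.

S4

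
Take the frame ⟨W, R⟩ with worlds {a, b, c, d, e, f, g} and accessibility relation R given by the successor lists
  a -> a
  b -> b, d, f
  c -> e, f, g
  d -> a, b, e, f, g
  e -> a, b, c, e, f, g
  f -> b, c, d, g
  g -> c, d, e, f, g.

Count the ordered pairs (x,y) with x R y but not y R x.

Enumerating: (d,a), (d,e), (e,a), (e,b), (e,f).

5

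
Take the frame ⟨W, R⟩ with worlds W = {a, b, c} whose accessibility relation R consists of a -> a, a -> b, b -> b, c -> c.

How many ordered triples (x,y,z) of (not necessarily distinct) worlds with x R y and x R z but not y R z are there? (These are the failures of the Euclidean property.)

Enumerating: (a,b,a).

1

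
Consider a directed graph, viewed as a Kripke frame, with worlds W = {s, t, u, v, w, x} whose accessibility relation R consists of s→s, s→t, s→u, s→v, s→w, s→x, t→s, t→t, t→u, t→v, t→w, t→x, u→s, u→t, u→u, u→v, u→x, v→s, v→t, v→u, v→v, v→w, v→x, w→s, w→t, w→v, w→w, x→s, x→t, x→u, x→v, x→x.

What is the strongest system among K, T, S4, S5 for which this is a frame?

Reflexive (axiom T): yes — every world is R-related to itself.
Transitive (axiom 4): no — u R s and s R w, but not u R w.
Euclidean (axiom 5): no — s R u and s R w, but not u R w.
So F validates K, T; S4 would additionally require R to be transitive. The strongest is T.

T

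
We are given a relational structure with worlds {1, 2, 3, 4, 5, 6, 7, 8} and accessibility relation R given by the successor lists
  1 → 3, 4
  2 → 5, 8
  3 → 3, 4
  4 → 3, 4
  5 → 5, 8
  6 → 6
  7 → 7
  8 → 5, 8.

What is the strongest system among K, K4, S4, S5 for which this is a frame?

Transitive (axiom 4): yes — every two-step R-path is closed by a direct edge.
Reflexive (axiom T): no — 1 is not related to itself.
Euclidean (axiom 5): yes — any two successors of a common world are R-related.
So F validates K, K4; S4 would additionally require R to be reflexive. The strongest is K4.

K4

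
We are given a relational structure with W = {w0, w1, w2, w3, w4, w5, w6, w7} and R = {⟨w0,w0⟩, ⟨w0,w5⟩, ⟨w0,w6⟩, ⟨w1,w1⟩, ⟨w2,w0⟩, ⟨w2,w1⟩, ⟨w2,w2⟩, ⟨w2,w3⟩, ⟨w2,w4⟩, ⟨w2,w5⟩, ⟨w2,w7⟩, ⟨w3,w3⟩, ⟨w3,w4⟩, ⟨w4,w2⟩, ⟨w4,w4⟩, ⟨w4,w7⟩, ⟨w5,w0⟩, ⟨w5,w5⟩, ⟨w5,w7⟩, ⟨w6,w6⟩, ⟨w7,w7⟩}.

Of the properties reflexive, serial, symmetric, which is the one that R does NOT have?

Reflexive: yes — every world is R-related to itself.
Serial: yes — every world has a successor (e.g. w0 R w0).
Symmetric: no — w0 R w6 but not w6 R w0.
Only symmetric fails.

symmetric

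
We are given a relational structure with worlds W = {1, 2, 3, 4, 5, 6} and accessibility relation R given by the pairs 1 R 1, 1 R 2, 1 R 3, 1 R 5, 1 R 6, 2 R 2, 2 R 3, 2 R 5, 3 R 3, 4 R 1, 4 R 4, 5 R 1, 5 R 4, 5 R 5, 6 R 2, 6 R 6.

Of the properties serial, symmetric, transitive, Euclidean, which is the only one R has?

Serial: yes — every world has a successor (e.g. 1 R 1).
Symmetric: no — 1 R 2 but not 2 R 1.
Transitive: no — 1 R 5 and 5 R 4, but not 1 R 4.
Euclidean: no — 1 R 2 and 1 R 6, but not 2 R 6.
Only serial holds.

serial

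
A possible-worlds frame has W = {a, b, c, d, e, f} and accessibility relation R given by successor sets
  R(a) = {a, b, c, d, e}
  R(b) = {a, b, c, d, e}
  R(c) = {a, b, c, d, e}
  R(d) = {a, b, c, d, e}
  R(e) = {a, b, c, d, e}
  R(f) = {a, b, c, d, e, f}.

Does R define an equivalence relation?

No

Reflexive: yes — every world is R-related to itself.
Symmetric: no — f R a but not a R f.
Transitive: yes — every two-step R-path is closed by a direct edge.
So R is not an equivalence relation.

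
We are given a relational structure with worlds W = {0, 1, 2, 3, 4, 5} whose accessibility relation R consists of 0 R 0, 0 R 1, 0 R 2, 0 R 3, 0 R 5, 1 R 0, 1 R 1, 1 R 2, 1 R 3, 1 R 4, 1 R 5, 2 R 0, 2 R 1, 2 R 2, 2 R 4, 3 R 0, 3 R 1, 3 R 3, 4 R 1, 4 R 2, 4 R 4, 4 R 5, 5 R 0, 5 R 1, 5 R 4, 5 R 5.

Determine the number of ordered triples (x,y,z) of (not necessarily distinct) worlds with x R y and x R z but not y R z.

22

Enumerating: (0,2,3), (0,2,5), (0,3,2), (0,3,5), (0,5,2), (0,5,3), (1,0,4), (1,2,3), (1,2,5), (1,3,2), (1,3,4), (1,3,5), … and 10 more.
Total: 22.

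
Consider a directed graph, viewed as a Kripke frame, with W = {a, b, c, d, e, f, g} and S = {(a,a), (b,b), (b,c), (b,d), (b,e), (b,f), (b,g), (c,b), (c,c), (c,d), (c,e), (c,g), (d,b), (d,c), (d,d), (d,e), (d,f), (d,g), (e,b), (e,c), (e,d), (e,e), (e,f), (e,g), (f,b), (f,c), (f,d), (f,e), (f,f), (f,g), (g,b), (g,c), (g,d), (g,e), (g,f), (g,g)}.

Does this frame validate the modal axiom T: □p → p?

Yes

Axiom T corresponds to the accessibility relation being reflexive.
Reflexive: yes — every world is S-related to itself.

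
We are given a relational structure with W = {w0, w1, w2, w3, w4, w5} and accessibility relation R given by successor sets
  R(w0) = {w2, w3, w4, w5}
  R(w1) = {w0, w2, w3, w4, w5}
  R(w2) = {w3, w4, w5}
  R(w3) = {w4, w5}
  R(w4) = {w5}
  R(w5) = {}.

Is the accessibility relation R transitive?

Yes

Transitive: yes — every two-step R-path is closed by a direct edge.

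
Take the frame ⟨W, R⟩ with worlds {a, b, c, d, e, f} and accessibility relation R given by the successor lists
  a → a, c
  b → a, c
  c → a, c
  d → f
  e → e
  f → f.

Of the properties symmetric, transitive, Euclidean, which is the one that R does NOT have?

Symmetric: no — b R a but not a R b.
Transitive: yes — every two-step R-path is closed by a direct edge.
Euclidean: yes — any two successors of a common world are R-related.
Only symmetric fails.

symmetric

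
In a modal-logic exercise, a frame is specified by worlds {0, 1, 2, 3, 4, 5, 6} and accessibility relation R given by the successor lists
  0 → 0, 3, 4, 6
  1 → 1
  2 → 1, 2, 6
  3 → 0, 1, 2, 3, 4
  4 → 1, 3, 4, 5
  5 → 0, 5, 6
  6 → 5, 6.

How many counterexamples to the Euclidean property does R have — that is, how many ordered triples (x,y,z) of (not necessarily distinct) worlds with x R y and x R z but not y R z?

Enumerating: (0,3,6), (0,4,0), (0,4,6), (0,6,0), (0,6,3), (0,6,4), (2,1,2), (2,1,6), (2,6,1), (2,6,2), (3,0,1), (3,0,2), … and 18 more.
Total: 30.

30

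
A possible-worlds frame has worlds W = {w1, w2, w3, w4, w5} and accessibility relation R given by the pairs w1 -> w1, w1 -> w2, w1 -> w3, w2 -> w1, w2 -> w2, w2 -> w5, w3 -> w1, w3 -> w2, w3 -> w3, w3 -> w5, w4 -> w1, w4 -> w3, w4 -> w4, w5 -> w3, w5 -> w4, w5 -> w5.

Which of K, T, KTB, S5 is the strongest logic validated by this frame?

Reflexive (axiom T): yes — every world is R-related to itself.
Symmetric (axiom B): no — w2 R w5 but not w5 R w2.
Euclidean (axiom 5): no — w1 R w2 and w1 R w3, but not w2 R w3.
So F validates K, T; KTB would additionally require R to be symmetric. The strongest is T.

T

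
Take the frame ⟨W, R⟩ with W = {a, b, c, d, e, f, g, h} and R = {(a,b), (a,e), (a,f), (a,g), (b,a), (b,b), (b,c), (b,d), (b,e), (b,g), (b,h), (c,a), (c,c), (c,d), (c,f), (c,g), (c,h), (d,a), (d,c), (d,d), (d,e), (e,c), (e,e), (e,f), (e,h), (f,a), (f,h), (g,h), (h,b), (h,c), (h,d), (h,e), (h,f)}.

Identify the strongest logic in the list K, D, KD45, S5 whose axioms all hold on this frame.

D

Serial (axiom D): yes — every world has a successor (e.g. a R b).
Euclidean (axiom 5): no — a R b and a R f, but not b R f.
Transitive (axiom 4): no — a R b and b R c, but not a R c.
Reflexive (axiom T): no — a is not related to itself.
So F validates K, D; KD45 would additionally require R to be Euclidean and transitive. The strongest is D.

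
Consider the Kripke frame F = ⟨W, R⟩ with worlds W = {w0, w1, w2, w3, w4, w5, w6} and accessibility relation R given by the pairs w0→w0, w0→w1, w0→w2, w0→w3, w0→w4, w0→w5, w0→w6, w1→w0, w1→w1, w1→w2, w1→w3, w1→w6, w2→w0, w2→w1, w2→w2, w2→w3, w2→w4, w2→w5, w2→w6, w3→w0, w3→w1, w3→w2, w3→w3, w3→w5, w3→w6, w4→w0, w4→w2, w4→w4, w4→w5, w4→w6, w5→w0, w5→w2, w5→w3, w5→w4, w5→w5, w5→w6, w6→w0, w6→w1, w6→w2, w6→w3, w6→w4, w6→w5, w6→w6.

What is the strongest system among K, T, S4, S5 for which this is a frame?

T

Reflexive (axiom T): yes — every world is R-related to itself.
Transitive (axiom 4): no — w1 R w0 and w0 R w4, but not w1 R w4.
Euclidean (axiom 5): no — w0 R w1 and w0 R w4, but not w1 R w4.
So F validates K, T; S4 would additionally require R to be transitive. The strongest is T.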